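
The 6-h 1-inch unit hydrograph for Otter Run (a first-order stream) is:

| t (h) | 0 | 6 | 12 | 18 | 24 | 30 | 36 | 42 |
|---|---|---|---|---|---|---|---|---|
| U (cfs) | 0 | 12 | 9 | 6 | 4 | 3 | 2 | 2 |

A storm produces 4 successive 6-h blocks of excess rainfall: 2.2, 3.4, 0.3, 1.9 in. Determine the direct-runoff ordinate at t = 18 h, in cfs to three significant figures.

By discrete convolution, Q_j = Σ (P_i / 1 in) · U_{j−i}.
At t = 18 h (j=3): Q = (2.2/1)·6 + (3.4/1)·9 + (0.3/1)·12 + (1.9/1)·0 = 47.4 cfs.

Q ≈ 47.4 cfs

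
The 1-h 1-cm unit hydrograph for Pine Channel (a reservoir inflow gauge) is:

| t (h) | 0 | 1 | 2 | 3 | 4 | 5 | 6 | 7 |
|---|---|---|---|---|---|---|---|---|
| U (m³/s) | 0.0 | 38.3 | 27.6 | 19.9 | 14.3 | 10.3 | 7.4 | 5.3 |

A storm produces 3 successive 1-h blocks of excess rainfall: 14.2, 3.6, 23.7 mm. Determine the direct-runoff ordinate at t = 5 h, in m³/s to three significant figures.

By discrete convolution, Q_j = Σ (P_i / 10 mm) · U_{j−i}.
At t = 5 h (j=5): Q = (14.2/10)·10.3 + (3.6/10)·14.3 + (23.7/10)·19.9 = 66.9 m³/s.

Q ≈ 66.9 m³/s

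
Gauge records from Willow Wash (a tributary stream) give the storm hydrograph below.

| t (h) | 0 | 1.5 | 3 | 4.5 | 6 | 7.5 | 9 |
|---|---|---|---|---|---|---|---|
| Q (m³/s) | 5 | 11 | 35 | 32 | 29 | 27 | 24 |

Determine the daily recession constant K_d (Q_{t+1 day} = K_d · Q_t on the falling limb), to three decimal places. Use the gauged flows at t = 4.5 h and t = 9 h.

Between t = 4.5 h and t = 9 h the flow falls from 32 to 24 m³/s over 3×1.5 h = 4.5 h.
Per-interval ratio K = (24/32)^(1/3) = 0.9086; K_d = K^(24/1.5) = 0.216.

K_d ≈ 0.216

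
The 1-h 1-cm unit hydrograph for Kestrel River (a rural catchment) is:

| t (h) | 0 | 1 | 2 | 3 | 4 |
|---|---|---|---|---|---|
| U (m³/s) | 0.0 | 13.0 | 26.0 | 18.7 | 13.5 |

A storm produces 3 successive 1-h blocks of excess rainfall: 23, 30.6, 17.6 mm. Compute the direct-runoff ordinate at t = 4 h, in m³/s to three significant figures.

Q ≈ 134 m³/s

By discrete convolution, Q_j = Σ (P_i / 10 mm) · U_{j−i}.
At t = 4 h (j=4): Q = (23/10)·13.5 + (30.6/10)·18.7 + (17.6/10)·26.0 = 134 m³/s.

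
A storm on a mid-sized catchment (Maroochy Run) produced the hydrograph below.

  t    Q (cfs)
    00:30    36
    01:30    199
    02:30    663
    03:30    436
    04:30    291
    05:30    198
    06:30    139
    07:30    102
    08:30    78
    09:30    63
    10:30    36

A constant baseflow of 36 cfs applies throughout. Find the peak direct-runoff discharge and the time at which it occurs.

Subtracting baseflow gives direct-runoff ordinates: 0.0, 163.0, 627.0, 400.0, 255.0, 162.0, 103.0, 66.0, 42.0, 27.0, 0.0 cfs.
The maximum is 627.0 cfs, occurring at the reading for t = 02:30.

Q_p = 627.0 cfs at t = 02:30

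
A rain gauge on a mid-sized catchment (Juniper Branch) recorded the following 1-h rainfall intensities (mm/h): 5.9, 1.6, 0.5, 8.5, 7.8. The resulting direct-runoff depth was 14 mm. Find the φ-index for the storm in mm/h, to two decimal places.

Only the 3 blocks with intensity above φ contribute runoff: 5.9, 8.5, 7.8 mm/h.
Σ(I−φ)·Δt = d  ⇒  (5.9+8.5+7.8 − 3φ)·1 = 14
φ = (22.20 − 14/1) / 3 = 2.73 mm/h.

φ ≈ 2.73 mm/h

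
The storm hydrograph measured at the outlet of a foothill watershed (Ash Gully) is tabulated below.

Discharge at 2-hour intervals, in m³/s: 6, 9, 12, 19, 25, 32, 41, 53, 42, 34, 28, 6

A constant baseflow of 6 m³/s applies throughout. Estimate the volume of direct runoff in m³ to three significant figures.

V ≈ 1.69 × 10^6 m³

Direct-runoff ordinates (Q − Q_b): 0.0, 3.0, 6.0, 13.0, 19.0, 26.0, 35.0, 47.0, 36.0, 28.0, 22.0, 0.0 m³/s.
ΣQ_DR = 235.0 m³/s.
With Δt = 2 h = 7200 s, V = ΣQ_DR · Δt = 235.0 × 7200 = 1.69 × 10^6 m³.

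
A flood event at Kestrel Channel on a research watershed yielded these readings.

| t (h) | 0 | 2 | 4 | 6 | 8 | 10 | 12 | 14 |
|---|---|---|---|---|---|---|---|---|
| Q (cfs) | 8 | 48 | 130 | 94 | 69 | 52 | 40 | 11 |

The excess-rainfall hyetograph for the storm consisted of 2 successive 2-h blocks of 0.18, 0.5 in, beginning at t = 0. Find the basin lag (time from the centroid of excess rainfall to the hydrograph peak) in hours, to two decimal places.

t_L ≈ 1.53 h

Centroid of excess rainfall: t_c = Σ P_i·t̄_i / ΣP_i = 2.4706 h (block centres at 1, 3 h).
Hydrograph peak occurs at t = 4 h, so basin lag t_L = 4 − 2.4706 = 1.53 h.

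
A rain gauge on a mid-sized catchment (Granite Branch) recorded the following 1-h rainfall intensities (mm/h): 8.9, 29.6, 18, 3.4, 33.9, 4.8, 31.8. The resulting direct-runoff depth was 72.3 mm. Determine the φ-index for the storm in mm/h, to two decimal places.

φ ≈ 10.25 mm/h

Only the 4 blocks with intensity above φ contribute runoff: 29.6, 18, 33.9, 31.8 mm/h.
Σ(I−φ)·Δt = d  ⇒  (29.6+18+33.9+31.8 − 4φ)·1 = 72.3
φ = (113.3 − 72.3/1) / 4 = 10.25 mm/h.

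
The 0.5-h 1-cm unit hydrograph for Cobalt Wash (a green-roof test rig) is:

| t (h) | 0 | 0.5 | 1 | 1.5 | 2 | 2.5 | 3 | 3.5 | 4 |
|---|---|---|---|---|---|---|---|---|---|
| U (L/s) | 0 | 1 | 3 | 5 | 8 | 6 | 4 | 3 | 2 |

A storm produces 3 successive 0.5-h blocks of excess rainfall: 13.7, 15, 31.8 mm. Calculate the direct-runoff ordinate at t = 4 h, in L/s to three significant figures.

Q ≈ 20.0 L/s

By discrete convolution, Q_j = Σ (P_i / 10 mm) · U_{j−i}.
At t = 4 h (j=8): Q = (13.7/10)·2 + (15/10)·3 + (31.8/10)·4 = 20.0 L/s.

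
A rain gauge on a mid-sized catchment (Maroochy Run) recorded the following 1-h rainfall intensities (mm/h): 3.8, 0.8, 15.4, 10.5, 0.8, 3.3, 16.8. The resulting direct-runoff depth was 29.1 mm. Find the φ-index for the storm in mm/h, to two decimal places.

φ ≈ 4.53 mm/h

Only the 3 blocks with intensity above φ contribute runoff: 15.4, 10.5, 16.8 mm/h.
Σ(I−φ)·Δt = d  ⇒  (15.4+10.5+16.8 − 3φ)·1 = 29.1
φ = (42.70 − 29.1/1) / 3 = 4.53 mm/h.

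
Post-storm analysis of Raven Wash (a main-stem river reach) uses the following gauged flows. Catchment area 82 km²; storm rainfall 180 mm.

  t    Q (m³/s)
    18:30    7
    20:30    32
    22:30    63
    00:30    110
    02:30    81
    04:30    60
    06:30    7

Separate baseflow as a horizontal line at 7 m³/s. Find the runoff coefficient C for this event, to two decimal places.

ΣQ_DR = 311.0 m³/s; V = ΣQ_DR·Δt = 2.239 × 10^6 m³.
Runoff depth d = V / A = 27.31 mm.
C = d / P = 27.31 / 180 = 0.15.

C ≈ 0.15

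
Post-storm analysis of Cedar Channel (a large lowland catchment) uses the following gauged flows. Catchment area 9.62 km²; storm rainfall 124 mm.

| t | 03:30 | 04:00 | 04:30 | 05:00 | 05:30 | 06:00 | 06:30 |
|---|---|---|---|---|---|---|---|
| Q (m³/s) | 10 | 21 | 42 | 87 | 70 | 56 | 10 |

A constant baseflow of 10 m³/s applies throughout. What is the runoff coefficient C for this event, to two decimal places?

C ≈ 0.34

ΣQ_DR = 226.0 m³/s; V = ΣQ_DR·Δt = 4.068 × 10^5 m³.
Runoff depth d = V / A = 42.29 mm.
C = d / P = 42.29 / 124 = 0.34.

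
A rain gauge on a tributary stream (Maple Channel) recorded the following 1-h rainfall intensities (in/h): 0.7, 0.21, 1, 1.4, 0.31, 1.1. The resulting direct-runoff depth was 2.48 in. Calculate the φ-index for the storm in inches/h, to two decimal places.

φ ≈ 0.43 in/h

Only the 4 blocks with intensity above φ contribute runoff: 0.7, 1, 1.4, 1.1 in/h.
Σ(I−φ)·Δt = d  ⇒  (0.7+1+1.4+1.1 − 4φ)·1 = 2.48
φ = (4.200 − 2.48/1) / 4 = 0.43 in/h.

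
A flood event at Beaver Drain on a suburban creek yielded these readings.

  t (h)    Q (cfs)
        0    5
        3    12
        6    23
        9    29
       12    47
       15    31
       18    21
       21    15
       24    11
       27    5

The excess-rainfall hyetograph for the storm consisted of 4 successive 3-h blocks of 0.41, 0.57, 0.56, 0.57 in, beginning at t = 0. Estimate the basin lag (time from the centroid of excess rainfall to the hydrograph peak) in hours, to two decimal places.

t_L ≈ 5.67 h

Centroid of excess rainfall: t_c = Σ P_i·t̄_i / ΣP_i = 6.3341 h (block centres at 1.5, 4.5, 7.5, 10.5 h).
Hydrograph peak occurs at t = 12 h, so basin lag t_L = 12 − 6.3341 = 5.67 h.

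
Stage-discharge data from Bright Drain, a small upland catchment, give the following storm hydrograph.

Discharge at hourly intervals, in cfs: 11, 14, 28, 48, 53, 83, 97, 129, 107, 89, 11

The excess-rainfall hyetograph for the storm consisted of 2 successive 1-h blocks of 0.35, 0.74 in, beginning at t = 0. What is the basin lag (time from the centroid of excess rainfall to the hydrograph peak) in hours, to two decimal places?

t_L ≈ 5.82 h

Centroid of excess rainfall: t_c = Σ P_i·t̄_i / ΣP_i = 1.1789 h (block centres at 0.5, 1.5 h).
Hydrograph peak occurs at t = 7 h, so basin lag t_L = 7 − 1.1789 = 5.82 h.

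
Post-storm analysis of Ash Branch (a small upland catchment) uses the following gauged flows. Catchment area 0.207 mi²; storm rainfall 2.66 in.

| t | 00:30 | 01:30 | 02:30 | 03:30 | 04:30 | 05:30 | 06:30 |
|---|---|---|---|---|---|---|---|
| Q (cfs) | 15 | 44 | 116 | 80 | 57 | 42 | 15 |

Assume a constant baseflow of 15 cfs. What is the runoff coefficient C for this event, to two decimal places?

C ≈ 0.74

ΣQ_DR = 264.0 cfs; V = ΣQ_DR·Δt = 9.504 × 10^5 ft³.
Runoff depth d = V / A = 1.976 in.
C = d / P = 1.976 / 2.66 = 0.74.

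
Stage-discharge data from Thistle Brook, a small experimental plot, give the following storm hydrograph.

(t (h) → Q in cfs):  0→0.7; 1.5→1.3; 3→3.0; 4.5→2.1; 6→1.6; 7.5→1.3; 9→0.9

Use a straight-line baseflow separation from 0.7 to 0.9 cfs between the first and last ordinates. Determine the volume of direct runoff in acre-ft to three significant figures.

Direct-runoff ordinates (Q − Q_b): 0.00, 0.57, 2.23, 1.30, 0.77, 0.43, 0.00 cfs.
ΣQ_DR = 5.300 cfs.
With Δt = 1.5 h = 5400 s, V = ΣQ_DR · Δt = 5.300 × 5400 = 28600 ft³ = 0.657 acre-ft.

V ≈ 0.657 acre-ft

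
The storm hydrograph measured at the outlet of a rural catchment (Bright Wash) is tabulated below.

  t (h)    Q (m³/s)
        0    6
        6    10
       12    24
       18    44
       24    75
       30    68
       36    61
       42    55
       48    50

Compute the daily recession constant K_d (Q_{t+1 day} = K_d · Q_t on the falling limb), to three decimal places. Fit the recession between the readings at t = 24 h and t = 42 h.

Between t = 24 h and t = 42 h the flow falls from 75 to 55 m³/s over 3×6 h = 18 h.
Per-interval ratio K = (55/75)^(1/3) = 0.9018; K_d = K^(24/6) = 0.661.

K_d ≈ 0.661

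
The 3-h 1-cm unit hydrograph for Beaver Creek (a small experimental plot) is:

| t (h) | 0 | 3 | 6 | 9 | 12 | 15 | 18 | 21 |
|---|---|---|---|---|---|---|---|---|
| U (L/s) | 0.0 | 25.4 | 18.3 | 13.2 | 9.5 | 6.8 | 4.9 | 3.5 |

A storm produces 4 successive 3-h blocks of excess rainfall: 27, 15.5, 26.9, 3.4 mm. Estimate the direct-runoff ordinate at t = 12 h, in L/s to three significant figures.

By discrete convolution, Q_j = Σ (P_i / 10 mm) · U_{j−i}.
At t = 12 h (j=4): Q = (27/10)·9.5 + (15.5/10)·13.2 + (26.9/10)·18.3 + (3.4/10)·25.4 = 104 L/s.

Q ≈ 104 L/s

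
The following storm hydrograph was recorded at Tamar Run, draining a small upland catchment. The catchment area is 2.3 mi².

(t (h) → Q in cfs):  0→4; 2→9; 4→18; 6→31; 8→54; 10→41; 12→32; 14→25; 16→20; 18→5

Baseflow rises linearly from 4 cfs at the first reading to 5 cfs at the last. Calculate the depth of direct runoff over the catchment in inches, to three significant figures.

Direct runoff: 0.00, 4.89, 13.78, 26.67, 49.56, 36.44, 27.33, 20.22, 15.11, 0.00 cfs; ΣQ_DR = 194.0 cfs.
V = ΣQ_DR · Δt = 194.0 × 7200 s = 1.397 × 10^6 ft³.
Over A = 2.3 mi², depth = V / A = 0.261 in.

d ≈ 0.261 in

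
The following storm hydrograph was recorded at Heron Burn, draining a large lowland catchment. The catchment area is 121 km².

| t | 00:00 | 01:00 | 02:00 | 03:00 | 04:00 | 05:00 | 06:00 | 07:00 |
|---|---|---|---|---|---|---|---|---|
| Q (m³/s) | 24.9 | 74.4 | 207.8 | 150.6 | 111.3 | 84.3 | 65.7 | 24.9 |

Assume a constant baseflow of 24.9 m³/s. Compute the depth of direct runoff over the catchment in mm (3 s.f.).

Direct runoff: 0.0, 49.5, 182.9, 125.7, 86.4, 59.4, 40.8, 0.0 m³/s; ΣQ_DR = 544.7 m³/s.
V = ΣQ_DR · Δt = 544.7 × 3600 s = 1.961 × 10^6 m³.
Over A = 121 km², depth = V / A = 16.2 mm.

d ≈ 16.2 mm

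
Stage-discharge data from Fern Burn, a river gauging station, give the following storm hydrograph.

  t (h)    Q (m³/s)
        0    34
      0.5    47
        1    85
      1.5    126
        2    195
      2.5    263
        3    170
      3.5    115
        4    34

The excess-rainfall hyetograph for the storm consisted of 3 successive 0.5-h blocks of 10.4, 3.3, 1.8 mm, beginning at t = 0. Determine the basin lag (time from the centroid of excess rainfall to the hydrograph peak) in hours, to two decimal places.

Centroid of excess rainfall: t_c = Σ P_i·t̄_i / ΣP_i = 0.4726 h (block centres at 0.25, 0.75, 1.25 h).
Hydrograph peak occurs at t = 2.5 h, so basin lag t_L = 2.5 − 0.4726 = 2.03 h.

t_L ≈ 2.03 h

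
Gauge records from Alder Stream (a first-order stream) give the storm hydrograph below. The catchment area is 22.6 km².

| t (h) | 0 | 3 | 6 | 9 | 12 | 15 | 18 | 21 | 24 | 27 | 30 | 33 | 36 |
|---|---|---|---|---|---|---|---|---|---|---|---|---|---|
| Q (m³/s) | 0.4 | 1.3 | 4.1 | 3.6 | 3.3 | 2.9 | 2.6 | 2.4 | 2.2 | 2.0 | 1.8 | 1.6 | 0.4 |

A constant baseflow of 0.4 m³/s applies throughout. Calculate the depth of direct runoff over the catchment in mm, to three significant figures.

Direct runoff: 0.0, 0.9, 3.7, 3.2, 2.9, 2.5, 2.2, 2.0, 1.8, 1.6, 1.4, 1.2, 0.0 m³/s; ΣQ_DR = 23.40 m³/s.
V = ΣQ_DR · Δt = 23.40 × 10800 s = 2.527 × 10^5 m³.
Over A = 22.6 km², depth = V / A = 11.2 mm.

d ≈ 11.2 mm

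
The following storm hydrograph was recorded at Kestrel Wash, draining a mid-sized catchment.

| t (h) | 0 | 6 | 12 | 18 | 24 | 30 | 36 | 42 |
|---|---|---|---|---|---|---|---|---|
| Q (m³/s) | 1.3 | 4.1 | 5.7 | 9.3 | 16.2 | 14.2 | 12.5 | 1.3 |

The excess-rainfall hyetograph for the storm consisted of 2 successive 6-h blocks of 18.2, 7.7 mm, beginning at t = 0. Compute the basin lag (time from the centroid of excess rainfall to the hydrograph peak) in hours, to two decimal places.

t_L ≈ 19.22 h

Centroid of excess rainfall: t_c = Σ P_i·t̄_i / ΣP_i = 4.7838 h (block centres at 3, 9 h).
Hydrograph peak occurs at t = 24 h, so basin lag t_L = 24 − 4.7838 = 19.22 h.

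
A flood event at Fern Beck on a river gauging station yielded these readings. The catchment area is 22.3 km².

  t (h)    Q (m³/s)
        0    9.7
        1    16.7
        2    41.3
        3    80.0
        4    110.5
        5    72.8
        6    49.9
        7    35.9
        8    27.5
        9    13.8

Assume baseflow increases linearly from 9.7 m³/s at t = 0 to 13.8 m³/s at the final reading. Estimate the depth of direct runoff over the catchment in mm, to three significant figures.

d ≈ 55.0 mm

Direct runoff: 0.00, 6.54, 30.69, 68.93, 98.98, 60.82, 37.47, 23.01, 14.16, 0.00 m³/s; ΣQ_DR = 340.6 m³/s.
V = ΣQ_DR · Δt = 340.6 × 3600 s = 1.226 × 10^6 m³.
Over A = 22.3 km², depth = V / A = 55.0 mm.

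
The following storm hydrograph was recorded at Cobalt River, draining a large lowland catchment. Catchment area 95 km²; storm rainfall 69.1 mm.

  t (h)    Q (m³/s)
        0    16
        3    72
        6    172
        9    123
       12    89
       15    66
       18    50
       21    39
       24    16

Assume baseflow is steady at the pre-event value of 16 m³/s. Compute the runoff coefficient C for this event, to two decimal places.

ΣQ_DR = 499.0 m³/s; V = ΣQ_DR·Δt = 5.389 × 10^6 m³.
Runoff depth d = V / A = 56.73 mm.
C = d / P = 56.73 / 69.1 = 0.82.

C ≈ 0.82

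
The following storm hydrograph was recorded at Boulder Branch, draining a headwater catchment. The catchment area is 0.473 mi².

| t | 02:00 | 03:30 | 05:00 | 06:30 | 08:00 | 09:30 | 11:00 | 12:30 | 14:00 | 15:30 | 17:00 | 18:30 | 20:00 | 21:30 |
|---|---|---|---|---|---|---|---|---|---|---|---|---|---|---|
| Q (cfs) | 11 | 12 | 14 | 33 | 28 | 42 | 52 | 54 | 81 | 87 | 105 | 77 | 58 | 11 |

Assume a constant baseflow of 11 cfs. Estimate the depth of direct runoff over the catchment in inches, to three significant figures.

d ≈ 2.51 in

Direct runoff: 0.0, 1.0, 3.0, 22.0, 17.0, 31.0, 41.0, 43.0, 70.0, 76.0, 94.0, 66.0, 47.0, 0.0 cfs; ΣQ_DR = 511.0 cfs.
V = ΣQ_DR · Δt = 511.0 × 5400 s = 2.759 × 10^6 ft³.
Over A = 0.473 mi², depth = V / A = 2.51 in.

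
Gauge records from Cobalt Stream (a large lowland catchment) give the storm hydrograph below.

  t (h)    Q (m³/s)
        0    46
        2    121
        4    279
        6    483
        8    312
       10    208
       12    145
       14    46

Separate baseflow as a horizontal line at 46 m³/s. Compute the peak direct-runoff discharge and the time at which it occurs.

Q_p = 437.0 m³/s at t = 6 h

Subtracting baseflow gives direct-runoff ordinates: 0.0, 75.0, 233.0, 437.0, 266.0, 162.0, 99.0, 0.0 m³/s.
The maximum is 437.0 m³/s, occurring at the reading for t = 6 h.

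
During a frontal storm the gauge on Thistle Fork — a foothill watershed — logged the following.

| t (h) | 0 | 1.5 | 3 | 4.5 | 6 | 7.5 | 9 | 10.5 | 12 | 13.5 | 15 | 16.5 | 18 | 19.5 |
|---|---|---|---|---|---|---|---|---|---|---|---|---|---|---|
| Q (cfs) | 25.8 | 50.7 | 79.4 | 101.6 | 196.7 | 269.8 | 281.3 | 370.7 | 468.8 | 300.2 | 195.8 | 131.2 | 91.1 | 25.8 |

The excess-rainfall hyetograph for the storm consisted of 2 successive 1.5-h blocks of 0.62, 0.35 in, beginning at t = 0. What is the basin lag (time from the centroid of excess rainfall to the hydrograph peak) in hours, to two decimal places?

Centroid of excess rainfall: t_c = Σ P_i·t̄_i / ΣP_i = 1.2912 h (block centres at 0.75, 2.25 h).
Hydrograph peak occurs at t = 12 h, so basin lag t_L = 12 − 1.2912 = 10.71 h.

t_L ≈ 10.71 h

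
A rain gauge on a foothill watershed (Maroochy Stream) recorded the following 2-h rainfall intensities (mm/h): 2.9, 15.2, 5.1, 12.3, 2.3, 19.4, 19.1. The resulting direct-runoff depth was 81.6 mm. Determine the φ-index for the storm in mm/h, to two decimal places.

φ ≈ 6.30 mm/h

Only the 4 blocks with intensity above φ contribute runoff: 15.2, 12.3, 19.4, 19.1 mm/h.
Σ(I−φ)·Δt = d  ⇒  (15.2+12.3+19.4+19.1 − 4φ)·2 = 81.6
φ = (66.00 − 81.6/2) / 4 = 6.30 mm/h.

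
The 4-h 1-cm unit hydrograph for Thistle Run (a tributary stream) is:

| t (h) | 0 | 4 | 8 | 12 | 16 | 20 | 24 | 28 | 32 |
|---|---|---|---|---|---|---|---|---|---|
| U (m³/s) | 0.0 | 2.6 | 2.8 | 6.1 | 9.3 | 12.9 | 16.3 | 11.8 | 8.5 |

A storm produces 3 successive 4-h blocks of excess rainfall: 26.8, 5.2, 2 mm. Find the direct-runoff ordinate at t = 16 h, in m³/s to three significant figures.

By discrete convolution, Q_j = Σ (P_i / 10 mm) · U_{j−i}.
At t = 16 h (j=4): Q = (26.8/10)·9.3 + (5.2/10)·6.1 + (2/10)·2.8 = 28.7 m³/s.

Q ≈ 28.7 m³/s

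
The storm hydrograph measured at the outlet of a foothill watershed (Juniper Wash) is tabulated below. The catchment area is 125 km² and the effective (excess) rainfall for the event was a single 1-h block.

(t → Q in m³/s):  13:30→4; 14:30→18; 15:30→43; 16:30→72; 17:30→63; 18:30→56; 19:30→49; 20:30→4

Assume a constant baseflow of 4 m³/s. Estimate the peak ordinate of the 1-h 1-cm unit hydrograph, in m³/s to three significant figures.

Direct runoff: 0.0, 14.0, 39.0, 68.0, 59.0, 52.0, 45.0, 0.0 m³/s; ΣQ_DR = 277.0 m³/s, peak = 68.0 m³/s.
Runoff depth d = ΣQ_DR·Δt / A = 277.0 × 3600 / (125 km²) = 7.978 mm.
The 1-cm UH is the DRH scaled by (10 mm)/d, so U_p = 68.0 × 10/7.978 = 85.2 m³/s.

U_p ≈ 85.2 m³/s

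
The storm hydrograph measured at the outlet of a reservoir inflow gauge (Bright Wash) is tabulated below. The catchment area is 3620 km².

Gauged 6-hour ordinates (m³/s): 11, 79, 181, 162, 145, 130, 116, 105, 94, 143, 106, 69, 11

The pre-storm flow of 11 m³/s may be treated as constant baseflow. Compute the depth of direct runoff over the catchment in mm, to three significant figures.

Direct runoff: 0.0, 68.0, 170.0, 151.0, 134.0, 119.0, 105.0, 94.0, 83.0, 132.0, 95.0, 58.0, 0.0 m³/s; ΣQ_DR = 1209 m³/s.
V = ΣQ_DR · Δt = 1209 × 21600 s = 2.611 × 10^7 m³.
Over A = 3620 km², depth = V / A = 7.21 mm.

d ≈ 7.21 mm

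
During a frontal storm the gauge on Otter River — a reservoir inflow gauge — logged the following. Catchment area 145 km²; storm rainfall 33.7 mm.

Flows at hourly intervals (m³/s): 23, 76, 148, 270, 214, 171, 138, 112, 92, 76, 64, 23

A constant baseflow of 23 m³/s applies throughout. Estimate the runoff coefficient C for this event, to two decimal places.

ΣQ_DR = 1131 m³/s; V = ΣQ_DR·Δt = 4.072 × 10^6 m³.
Runoff depth d = V / A = 28.08 mm.
C = d / P = 28.08 / 33.7 = 0.83.

C ≈ 0.83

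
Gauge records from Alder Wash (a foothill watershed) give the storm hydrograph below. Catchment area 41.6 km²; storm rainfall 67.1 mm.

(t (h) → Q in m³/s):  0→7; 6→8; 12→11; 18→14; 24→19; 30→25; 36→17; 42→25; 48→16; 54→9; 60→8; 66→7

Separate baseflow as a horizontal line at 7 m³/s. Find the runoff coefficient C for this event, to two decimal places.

ΣQ_DR = 82.00 m³/s; V = ΣQ_DR·Δt = 1.771 × 10^6 m³.
Runoff depth d = V / A = 42.58 mm.
C = d / P = 42.58 / 67.1 = 0.63.

C ≈ 0.63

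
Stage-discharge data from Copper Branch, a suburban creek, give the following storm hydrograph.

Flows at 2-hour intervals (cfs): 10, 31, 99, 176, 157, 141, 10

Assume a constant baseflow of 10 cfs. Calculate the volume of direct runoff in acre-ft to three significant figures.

V ≈ 91.6 acre-ft

Direct-runoff ordinates (Q − Q_b): 0.0, 21.0, 89.0, 166.0, 147.0, 131.0, 0.0 cfs.
ΣQ_DR = 554.0 cfs.
With Δt = 2 h = 7200 s, V = ΣQ_DR · Δt = 554.0 × 7200 = 3.99 × 10^6 ft³ = 91.6 acre-ft.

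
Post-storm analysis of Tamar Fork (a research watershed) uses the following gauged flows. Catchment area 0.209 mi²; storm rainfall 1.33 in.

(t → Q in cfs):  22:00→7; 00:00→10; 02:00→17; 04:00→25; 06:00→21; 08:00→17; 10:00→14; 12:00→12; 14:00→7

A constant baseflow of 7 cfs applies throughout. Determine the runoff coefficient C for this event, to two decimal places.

ΣQ_DR = 67.00 cfs; V = ΣQ_DR·Δt = 4.824 × 10^5 ft³.
Runoff depth d = V / A = 0.9935 in.
C = d / P = 0.9935 / 1.33 = 0.75.

C ≈ 0.75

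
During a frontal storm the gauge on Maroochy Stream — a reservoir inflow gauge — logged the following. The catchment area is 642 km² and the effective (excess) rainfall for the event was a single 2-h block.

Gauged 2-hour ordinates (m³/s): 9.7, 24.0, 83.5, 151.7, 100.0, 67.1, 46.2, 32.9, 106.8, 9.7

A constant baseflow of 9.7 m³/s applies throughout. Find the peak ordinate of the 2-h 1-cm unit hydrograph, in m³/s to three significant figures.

U_p ≈ 237 m³/s

Direct runoff: 0.0, 14.3, 73.8, 142.0, 90.3, 57.4, 36.5, 23.2, 97.1, 0.0 m³/s; ΣQ_DR = 534.6 m³/s, peak = 142.0 m³/s.
Runoff depth d = ΣQ_DR·Δt / A = 534.6 × 7200 / (642 km²) = 5.996 mm.
The 1-cm UH is the DRH scaled by (10 mm)/d, so U_p = 142.0 × 10/5.996 = 237 m³/s.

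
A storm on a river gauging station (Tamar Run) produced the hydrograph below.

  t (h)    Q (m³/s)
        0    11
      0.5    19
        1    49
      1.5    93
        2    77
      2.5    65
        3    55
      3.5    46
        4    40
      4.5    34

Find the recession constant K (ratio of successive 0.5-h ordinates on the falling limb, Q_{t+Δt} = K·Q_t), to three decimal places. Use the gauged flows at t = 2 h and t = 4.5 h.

K ≈ 0.849

Using the recession-limb readings at t = 2 h and t = 4.5 h: Q falls from 77 to 34 m³/s over 5 intervals.
K = (Q₂/Q₁)^(1/5) = (34/77)^(1/5) = 0.849.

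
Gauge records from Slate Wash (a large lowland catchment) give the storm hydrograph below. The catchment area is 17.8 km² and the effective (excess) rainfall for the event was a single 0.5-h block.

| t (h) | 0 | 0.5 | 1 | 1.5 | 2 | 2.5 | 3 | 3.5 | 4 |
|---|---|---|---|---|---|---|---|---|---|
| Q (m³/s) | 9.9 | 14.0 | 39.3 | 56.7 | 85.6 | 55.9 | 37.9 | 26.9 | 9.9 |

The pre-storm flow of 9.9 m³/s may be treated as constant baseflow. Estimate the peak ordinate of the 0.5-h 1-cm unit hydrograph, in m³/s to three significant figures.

U_p ≈ 30.3 m³/s

Direct runoff: 0.0, 4.1, 29.4, 46.8, 75.7, 46.0, 28.0, 17.0, 0.0 m³/s; ΣQ_DR = 247.0 m³/s, peak = 75.7 m³/s.
Runoff depth d = ΣQ_DR·Δt / A = 247.0 × 1800 / (17.8 km²) = 24.98 mm.
The 1-cm UH is the DRH scaled by (10 mm)/d, so U_p = 75.7 × 10/24.98 = 30.3 m³/s.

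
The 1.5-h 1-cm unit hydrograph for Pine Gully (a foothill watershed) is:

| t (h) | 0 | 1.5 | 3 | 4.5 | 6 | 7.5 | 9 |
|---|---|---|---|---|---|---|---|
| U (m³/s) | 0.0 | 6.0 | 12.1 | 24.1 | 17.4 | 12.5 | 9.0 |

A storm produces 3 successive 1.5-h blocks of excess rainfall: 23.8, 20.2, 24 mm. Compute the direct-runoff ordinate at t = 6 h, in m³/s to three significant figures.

By discrete convolution, Q_j = Σ (P_i / 10 mm) · U_{j−i}.
At t = 6 h (j=4): Q = (23.8/10)·17.4 + (20.2/10)·24.1 + (24/10)·12.1 = 119 m³/s.

Q ≈ 119 m³/s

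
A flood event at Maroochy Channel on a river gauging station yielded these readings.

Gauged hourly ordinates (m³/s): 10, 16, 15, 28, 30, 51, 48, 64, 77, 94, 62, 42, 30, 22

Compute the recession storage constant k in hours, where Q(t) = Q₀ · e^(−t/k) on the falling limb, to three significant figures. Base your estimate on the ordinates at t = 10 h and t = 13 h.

On the falling limb, Q drops from 62 to 22 m³/s between t = 10 h and t = 13 h (Δt = 3 h).
k = −Δt / ln(Q₂/Q₁) = −3 / ln(22/62) = 2.90 h.

k ≈ 2.90 h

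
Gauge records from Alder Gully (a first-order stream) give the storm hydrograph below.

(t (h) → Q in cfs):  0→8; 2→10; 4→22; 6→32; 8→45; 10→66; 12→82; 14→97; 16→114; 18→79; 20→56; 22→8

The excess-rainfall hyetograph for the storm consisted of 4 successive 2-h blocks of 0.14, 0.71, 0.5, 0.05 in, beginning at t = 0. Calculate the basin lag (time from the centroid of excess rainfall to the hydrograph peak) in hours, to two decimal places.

t_L ≈ 12.34 h

Centroid of excess rainfall: t_c = Σ P_i·t̄_i / ΣP_i = 3.6571 h (block centres at 1, 3, 5, 7 h).
Hydrograph peak occurs at t = 16 h, so basin lag t_L = 16 − 3.6571 = 12.34 h.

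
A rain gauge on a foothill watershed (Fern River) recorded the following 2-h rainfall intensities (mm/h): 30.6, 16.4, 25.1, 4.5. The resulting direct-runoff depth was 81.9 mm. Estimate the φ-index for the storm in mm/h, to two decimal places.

φ ≈ 10.38 mm/h

Only the 3 blocks with intensity above φ contribute runoff: 30.6, 16.4, 25.1 mm/h.
Σ(I−φ)·Δt = d  ⇒  (30.6+16.4+25.1 − 3φ)·2 = 81.9
φ = (72.10 − 81.9/2) / 3 = 10.38 mm/h.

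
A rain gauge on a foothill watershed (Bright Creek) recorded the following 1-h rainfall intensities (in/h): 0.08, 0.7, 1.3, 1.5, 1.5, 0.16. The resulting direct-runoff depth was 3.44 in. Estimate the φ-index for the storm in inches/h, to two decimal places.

Only the 4 blocks with intensity above φ contribute runoff: 0.7, 1.3, 1.5, 1.5 in/h.
Σ(I−φ)·Δt = d  ⇒  (0.7+1.3+1.5+1.5 − 4φ)·1 = 3.44
φ = (5.000 − 3.44/1) / 4 = 0.39 in/h.

φ ≈ 0.39 in/h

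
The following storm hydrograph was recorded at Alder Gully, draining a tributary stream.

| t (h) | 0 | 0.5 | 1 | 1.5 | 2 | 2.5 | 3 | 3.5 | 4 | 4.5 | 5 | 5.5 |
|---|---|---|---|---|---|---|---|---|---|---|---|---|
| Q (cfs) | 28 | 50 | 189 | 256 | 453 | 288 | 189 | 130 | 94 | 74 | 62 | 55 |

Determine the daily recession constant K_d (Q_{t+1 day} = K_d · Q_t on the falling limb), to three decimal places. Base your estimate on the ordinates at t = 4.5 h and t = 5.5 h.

K_d ≈ 0.001

Between t = 4.5 h and t = 5.5 h the flow falls from 74 to 55 cfs over 2×0.5 h = 1 h.
Per-interval ratio K = (55/74)^(1/2) = 0.8621; K_d = K^(24/0.5) = 0.001.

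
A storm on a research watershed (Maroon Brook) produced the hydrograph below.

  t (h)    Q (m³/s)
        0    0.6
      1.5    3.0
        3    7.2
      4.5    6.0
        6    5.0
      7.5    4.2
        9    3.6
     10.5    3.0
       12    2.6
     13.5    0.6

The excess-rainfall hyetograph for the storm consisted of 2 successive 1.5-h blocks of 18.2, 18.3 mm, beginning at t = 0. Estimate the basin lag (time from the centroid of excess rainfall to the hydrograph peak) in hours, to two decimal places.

t_L ≈ 1.50 h

Centroid of excess rainfall: t_c = Σ P_i·t̄_i / ΣP_i = 1.5021 h (block centres at 0.75, 2.25 h).
Hydrograph peak occurs at t = 3 h, so basin lag t_L = 3 − 1.5021 = 1.50 h.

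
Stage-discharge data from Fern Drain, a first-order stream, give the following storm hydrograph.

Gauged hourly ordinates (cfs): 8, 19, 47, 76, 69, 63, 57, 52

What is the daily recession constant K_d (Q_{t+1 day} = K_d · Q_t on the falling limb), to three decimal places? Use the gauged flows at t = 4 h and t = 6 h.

K_d ≈ 0.101

Between t = 4 h and t = 6 h the flow falls from 69 to 57 cfs over 2×1 h = 2 h.
Per-interval ratio K = (57/69)^(1/2) = 0.9089; K_d = K^(24/1) = 0.101.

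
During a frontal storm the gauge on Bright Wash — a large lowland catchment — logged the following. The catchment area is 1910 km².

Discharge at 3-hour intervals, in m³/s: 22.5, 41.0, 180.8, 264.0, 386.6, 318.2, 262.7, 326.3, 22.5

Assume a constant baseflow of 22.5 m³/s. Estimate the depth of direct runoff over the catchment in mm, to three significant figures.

Direct runoff: 0.0, 18.5, 158.3, 241.5, 364.1, 295.7, 240.2, 303.8, 0.0 m³/s; ΣQ_DR = 1622 m³/s.
V = ΣQ_DR · Δt = 1622 × 10800 s = 1.752 × 10^7 m³.
Over A = 1910 km², depth = V / A = 9.17 mm.

d ≈ 9.17 mm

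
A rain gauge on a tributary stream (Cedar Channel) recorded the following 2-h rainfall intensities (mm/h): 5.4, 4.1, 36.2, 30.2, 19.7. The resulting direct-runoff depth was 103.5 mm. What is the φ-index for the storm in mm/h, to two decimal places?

Only the 3 blocks with intensity above φ contribute runoff: 36.2, 30.2, 19.7 mm/h.
Σ(I−φ)·Δt = d  ⇒  (36.2+30.2+19.7 − 3φ)·2 = 103.5
φ = (86.10 − 103.5/2) / 3 = 11.45 mm/h.

φ ≈ 11.45 mm/h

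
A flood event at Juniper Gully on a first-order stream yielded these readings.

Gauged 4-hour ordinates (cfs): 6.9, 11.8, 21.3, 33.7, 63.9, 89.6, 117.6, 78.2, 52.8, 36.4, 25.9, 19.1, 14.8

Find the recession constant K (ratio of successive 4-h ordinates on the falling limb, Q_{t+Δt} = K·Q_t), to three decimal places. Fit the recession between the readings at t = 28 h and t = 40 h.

K ≈ 0.692

Using the recession-limb readings at t = 28 h and t = 40 h: Q falls from 78.2 to 25.9 cfs over 3 intervals.
K = (Q₂/Q₁)^(1/3) = (25.9/78.2)^(1/3) = 0.692.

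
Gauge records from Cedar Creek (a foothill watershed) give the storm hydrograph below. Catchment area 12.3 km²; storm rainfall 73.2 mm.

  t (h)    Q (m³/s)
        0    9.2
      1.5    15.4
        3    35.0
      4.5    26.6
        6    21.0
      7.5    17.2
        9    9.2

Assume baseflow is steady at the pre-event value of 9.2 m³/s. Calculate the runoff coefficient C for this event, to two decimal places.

C ≈ 0.42

ΣQ_DR = 69.20 m³/s; V = ΣQ_DR·Δt = 3.737 × 10^5 m³.
Runoff depth d = V / A = 30.38 mm.
C = d / P = 30.38 / 73.2 = 0.42.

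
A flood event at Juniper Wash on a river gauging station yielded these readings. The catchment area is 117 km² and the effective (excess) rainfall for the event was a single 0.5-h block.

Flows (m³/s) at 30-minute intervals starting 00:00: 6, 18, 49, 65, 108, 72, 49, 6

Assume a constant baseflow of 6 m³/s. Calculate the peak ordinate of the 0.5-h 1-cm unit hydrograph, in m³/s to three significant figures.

Direct runoff: 0.0, 12.0, 43.0, 59.0, 102.0, 66.0, 43.0, 0.0 m³/s; ΣQ_DR = 325.0 m³/s, peak = 102.0 m³/s.
Runoff depth d = ΣQ_DR·Δt / A = 325.0 × 1800 / (117 km²) = 5.000 mm.
The 1-cm UH is the DRH scaled by (10 mm)/d, so U_p = 102.0 × 10/5.000 = 204 m³/s.

U_p ≈ 204 m³/s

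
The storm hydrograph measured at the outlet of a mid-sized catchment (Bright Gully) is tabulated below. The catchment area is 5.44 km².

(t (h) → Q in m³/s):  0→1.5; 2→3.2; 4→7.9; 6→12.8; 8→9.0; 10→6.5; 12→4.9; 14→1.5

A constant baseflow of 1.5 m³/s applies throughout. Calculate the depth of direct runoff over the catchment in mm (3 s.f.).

d ≈ 46.7 mm

Direct runoff: 0.0, 1.7, 6.4, 11.3, 7.5, 5.0, 3.4, 0.0 m³/s; ΣQ_DR = 35.30 m³/s.
V = ΣQ_DR · Δt = 35.30 × 7200 s = 2.542 × 10^5 m³.
Over A = 5.44 km², depth = V / A = 46.7 mm.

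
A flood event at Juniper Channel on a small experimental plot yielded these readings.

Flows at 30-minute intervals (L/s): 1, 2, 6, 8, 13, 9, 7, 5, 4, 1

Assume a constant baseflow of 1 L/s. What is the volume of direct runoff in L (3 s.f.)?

Direct-runoff ordinates (Q − Q_b): 0.0, 1.0, 5.0, 7.0, 12.0, 8.0, 6.0, 4.0, 3.0, 0.0 L/s.
ΣQ_DR = 46.00 L/s.
With Δt = 0.5 h = 1800 s, V = ΣQ_DR · Δt = 46.00 × 1800 = 82800 L.

V ≈ 82800 L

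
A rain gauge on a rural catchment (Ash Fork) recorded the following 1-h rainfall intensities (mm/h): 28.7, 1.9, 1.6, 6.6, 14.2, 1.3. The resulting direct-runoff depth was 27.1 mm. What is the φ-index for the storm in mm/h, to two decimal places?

Only the 2 blocks with intensity above φ contribute runoff: 28.7, 14.2 mm/h.
Σ(I−φ)·Δt = d  ⇒  (28.7+14.2 − 2φ)·1 = 27.1
φ = (42.90 − 27.1/1) / 2 = 7.90 mm/h.

φ ≈ 7.90 mm/h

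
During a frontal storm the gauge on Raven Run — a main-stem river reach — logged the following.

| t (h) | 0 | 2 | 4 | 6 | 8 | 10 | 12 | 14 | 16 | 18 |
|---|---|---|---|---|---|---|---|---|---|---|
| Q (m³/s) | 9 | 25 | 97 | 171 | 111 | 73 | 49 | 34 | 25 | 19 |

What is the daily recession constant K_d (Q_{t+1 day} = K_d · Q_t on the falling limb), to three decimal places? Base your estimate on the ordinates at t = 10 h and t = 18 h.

Between t = 10 h and t = 18 h the flow falls from 73 to 19 m³/s over 4×2 h = 8 h.
Per-interval ratio K = (19/73)^(1/4) = 0.7143; K_d = K^(24/2) = 0.018.

K_d ≈ 0.018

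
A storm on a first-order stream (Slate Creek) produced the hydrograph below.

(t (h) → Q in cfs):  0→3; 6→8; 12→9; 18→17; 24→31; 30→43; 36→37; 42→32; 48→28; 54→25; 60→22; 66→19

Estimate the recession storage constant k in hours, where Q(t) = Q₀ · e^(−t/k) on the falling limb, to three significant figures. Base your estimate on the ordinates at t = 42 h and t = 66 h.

k ≈ 46.0 h

On the falling limb, Q drops from 32 to 19 cfs between t = 42 h and t = 66 h (Δt = 24 h).
k = −Δt / ln(Q₂/Q₁) = −24 / ln(19/32) = 46.0 h.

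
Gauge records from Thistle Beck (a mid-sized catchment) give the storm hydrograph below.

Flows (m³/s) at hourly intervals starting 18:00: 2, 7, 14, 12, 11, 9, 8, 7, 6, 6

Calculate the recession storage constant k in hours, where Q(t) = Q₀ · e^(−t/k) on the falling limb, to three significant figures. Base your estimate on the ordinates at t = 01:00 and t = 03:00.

On the falling limb, Q drops from 7 to 6 m³/s between t = 01:00 and t = 03:00 (Δt = 2 h).
k = −Δt / ln(Q₂/Q₁) = −2 / ln(6/7) = 13.0 h.

k ≈ 13.0 h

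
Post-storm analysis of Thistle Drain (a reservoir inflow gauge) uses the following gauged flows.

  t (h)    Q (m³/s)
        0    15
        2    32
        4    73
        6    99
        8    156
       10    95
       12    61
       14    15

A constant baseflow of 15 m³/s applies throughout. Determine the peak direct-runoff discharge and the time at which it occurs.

Q_p = 141.0 m³/s at t = 8 h

Subtracting baseflow gives direct-runoff ordinates: 0.0, 17.0, 58.0, 84.0, 141.0, 80.0, 46.0, 0.0 m³/s.
The maximum is 141.0 m³/s, occurring at the reading for t = 8 h.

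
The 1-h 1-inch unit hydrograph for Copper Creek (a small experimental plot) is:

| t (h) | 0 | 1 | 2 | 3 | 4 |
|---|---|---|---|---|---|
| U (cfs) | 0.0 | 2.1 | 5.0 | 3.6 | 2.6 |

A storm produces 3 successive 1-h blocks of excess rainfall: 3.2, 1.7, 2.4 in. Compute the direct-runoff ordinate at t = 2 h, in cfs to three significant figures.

Q ≈ 19.6 cfs

By discrete convolution, Q_j = Σ (P_i / 1 in) · U_{j−i}.
At t = 2 h (j=2): Q = (3.2/1)·5.0 + (1.7/1)·2.1 + (2.4/1)·0.0 = 19.6 cfs.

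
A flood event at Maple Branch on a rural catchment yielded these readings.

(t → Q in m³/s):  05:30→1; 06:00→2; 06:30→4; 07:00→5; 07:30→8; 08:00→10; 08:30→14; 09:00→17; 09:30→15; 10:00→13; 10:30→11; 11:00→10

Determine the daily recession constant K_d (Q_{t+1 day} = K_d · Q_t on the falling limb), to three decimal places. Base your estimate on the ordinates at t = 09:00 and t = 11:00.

Between t = 09:00 and t = 11:00 the flow falls from 17 to 10 m³/s over 4×0.5 h = 2 h.
Per-interval ratio K = (10/17)^(1/4) = 0.8758; K_d = K^(24/0.5) = 0.002.

K_d ≈ 0.002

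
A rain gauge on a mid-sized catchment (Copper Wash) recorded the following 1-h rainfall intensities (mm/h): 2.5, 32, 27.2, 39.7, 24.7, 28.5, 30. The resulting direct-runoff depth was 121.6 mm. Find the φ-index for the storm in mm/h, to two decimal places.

φ ≈ 10.08 mm/h

Only the 6 blocks with intensity above φ contribute runoff: 32, 27.2, 39.7, 24.7, 28.5, 30 mm/h.
Σ(I−φ)·Δt = d  ⇒  (32+27.2+39.7+24.7+28.5+30 − 6φ)·1 = 121.6
φ = (182.1 − 121.6/1) / 6 = 10.08 mm/h.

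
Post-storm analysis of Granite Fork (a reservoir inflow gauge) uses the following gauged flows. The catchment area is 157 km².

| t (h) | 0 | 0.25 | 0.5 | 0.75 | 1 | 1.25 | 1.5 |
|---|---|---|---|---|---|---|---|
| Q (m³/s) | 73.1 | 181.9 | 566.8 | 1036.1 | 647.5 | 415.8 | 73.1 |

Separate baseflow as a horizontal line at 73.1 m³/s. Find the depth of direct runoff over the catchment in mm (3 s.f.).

d ≈ 14.2 mm

Direct runoff: 0.0, 108.8, 493.7, 963.0, 574.4, 342.7, 0.0 m³/s; ΣQ_DR = 2483 m³/s.
V = ΣQ_DR · Δt = 2483 × 900 s = 2.234 × 10^6 m³.
Over A = 157 km², depth = V / A = 14.2 mm.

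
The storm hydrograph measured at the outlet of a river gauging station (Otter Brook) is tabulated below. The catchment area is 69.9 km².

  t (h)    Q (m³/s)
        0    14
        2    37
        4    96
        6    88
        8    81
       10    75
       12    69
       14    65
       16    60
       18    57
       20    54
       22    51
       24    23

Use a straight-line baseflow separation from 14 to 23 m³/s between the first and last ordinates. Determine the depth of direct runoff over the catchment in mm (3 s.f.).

Direct runoff: 0.00, 22.25, 80.50, 71.75, 64.00, 57.25, 50.50, 45.75, 40.00, 36.25, 32.50, 28.75, 0.00 m³/s; ΣQ_DR = 529.5 m³/s.
V = ΣQ_DR · Δt = 529.5 × 7200 s = 3.812 × 10^6 m³.
Over A = 69.9 km², depth = V / A = 54.5 mm.

d ≈ 54.5 mm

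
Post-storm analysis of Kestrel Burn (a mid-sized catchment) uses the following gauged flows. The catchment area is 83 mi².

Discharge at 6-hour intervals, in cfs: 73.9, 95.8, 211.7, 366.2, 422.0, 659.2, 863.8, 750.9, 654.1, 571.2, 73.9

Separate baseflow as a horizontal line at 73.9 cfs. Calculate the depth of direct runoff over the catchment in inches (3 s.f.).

Direct runoff: 0.0, 21.9, 137.8, 292.3, 348.1, 585.3, 789.9, 677.0, 580.2, 497.3, 0.0 cfs; ΣQ_DR = 3930 cfs.
V = ΣQ_DR · Δt = 3930 × 21600 s = 8.488 × 10^7 ft³.
Over A = 83 mi², depth = V / A = 0.440 in.

d ≈ 0.440 in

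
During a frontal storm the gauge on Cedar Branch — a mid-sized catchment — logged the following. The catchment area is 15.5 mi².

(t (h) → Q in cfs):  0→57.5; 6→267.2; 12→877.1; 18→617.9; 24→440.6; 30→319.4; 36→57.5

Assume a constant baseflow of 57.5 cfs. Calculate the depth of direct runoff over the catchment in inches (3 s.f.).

d ≈ 1.34 in

Direct runoff: 0.0, 209.7, 819.6, 560.4, 383.1, 261.9, 0.0 cfs; ΣQ_DR = 2235 cfs.
V = ΣQ_DR · Δt = 2235 × 21600 s = 4.827 × 10^7 ft³.
Over A = 15.5 mi², depth = V / A = 1.34 in.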